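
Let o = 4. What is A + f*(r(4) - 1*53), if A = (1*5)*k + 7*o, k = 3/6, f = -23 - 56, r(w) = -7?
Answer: 9541/2 ≈ 4770.5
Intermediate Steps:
f = -79
k = ½ (k = 3*(⅙) = ½ ≈ 0.50000)
A = 61/2 (A = (1*5)*(½) + 7*4 = 5*(½) + 28 = 5/2 + 28 = 61/2 ≈ 30.500)
A + f*(r(4) - 1*53) = 61/2 - 79*(-7 - 1*53) = 61/2 - 79*(-7 - 53) = 61/2 - 79*(-60) = 61/2 + 4740 = 9541/2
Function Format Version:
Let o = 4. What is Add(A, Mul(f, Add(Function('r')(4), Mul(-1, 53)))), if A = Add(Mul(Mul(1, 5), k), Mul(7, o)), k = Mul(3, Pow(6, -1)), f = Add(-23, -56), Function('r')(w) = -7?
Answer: Rational(9541, 2) ≈ 4770.5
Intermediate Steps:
f = -79
k = Rational(1, 2) (k = Mul(3, Rational(1, 6)) = Rational(1, 2) ≈ 0.50000)
A = Rational(61, 2) (A = Add(Mul(Mul(1, 5), Rational(1, 2)), Mul(7, 4)) = Add(Mul(5, Rational(1, 2)), 28) = Add(Rational(5, 2), 28) = Rational(61, 2) ≈ 30.500)
Add(A, Mul(f, Add(Function('r')(4), Mul(-1, 53)))) = Add(Rational(61, 2), Mul(-79, Add(-7, Mul(-1, 53)))) = Add(Rational(61, 2), Mul(-79, Add(-7, -53))) = Add(Rational(61, 2), Mul(-79, -60)) = Add(Rational(61, 2), 4740) = Rational(9541, 2)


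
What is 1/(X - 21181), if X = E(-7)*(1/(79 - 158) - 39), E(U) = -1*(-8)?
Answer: -79/1697955 ≈ -4.6527e-5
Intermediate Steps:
E(U) = 8
X = -24656/79 (X = 8*(1/(79 - 158) - 39) = 8*(1/(-79) - 39) = 8*(-1/79 - 39) = 8*(-3082/79) = -24656/79 ≈ -312.10)
1/(X - 21181) = 1/(-24656/79 - 21181) = 1/(-1697955/79) = -79/1697955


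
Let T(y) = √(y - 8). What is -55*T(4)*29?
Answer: -3190*I ≈ -3190.0*I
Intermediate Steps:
T(y) = √(-8 + y)
-55*T(4)*29 = -55*√(-8 + 4)*29 = -110*I*29 = -3190*I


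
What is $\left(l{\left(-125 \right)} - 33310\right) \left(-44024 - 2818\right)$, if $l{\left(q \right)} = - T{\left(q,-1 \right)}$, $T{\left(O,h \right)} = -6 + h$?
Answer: $1559979126$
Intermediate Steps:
$l{\left(q \right)} = 7$ ($l{\left(q \right)} = - (-6 - 1) = \left(-1\right) \left(-7\right) = 7$)
$\left(l{\left(-125 \right)} - 33310\right) \left(-44024 - 2818\right) = \left(7 - 33310\right) \left(-44024 - 2818\right) = \left(-33303\right) \left(-46842\right) = 1559979126$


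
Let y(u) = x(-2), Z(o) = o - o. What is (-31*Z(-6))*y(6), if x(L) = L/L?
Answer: 0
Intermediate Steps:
Z(o) = 0
x(L) = 1
y(u) = 1
(-31*Z(-6))*y(6) = -31*0*1 = 0*1 = 0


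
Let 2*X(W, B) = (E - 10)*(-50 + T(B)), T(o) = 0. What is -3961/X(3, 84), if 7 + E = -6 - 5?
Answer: -3961/700 ≈ -5.6586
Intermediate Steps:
E = -18 (E = -7 + (-6 - 5) = -7 - 11 = -18)
X(W, B) = 700 (X(W, B) = ((-18 - 10)*(-50 + 0))/2 = (-28*(-50))/2 = (1/2)*1400 = 700)
-3961/X(3, 84) = -3961/700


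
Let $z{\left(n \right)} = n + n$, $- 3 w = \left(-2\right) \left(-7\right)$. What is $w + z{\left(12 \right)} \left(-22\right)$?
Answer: $- \frac{1598}{3} \approx -532.67$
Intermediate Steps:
$w = - \frac{14}{3}$ ($w = - \frac{\left(-2\right) \left(-7\right)}{3} = \left(- \frac{1}{3}\right) 14 = - \frac{14}{3} \approx -4.6667$)
$z{\left(n \right)} = 2 n$
$w + z{\left(12 \right)} \left(-22\right) = - \frac{14}{3} + 2 \cdot 12 \left(-22\right) = - \frac{14}{3} + 24 \left(-22\right) = - \frac{14}{3} - 528 = - \frac{1598}{3}$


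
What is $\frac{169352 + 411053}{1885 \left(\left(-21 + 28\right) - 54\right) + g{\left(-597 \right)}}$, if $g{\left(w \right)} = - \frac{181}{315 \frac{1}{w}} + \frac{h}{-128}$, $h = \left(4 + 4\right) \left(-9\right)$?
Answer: $- \frac{975080400}{148262351} \approx -6.5767$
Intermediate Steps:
$h = -72$ ($h = 8 \left(-9\right) = -72$)
$g{\left(w \right)} = \frac{9}{16} - \frac{181 w}{315}$ ($g{\left(w \right)} = - \frac{181}{315 \frac{1}{w}} - \frac{72}{-128} = - 181 \frac{w}{315} - - \frac{9}{16} = - \frac{181 w}{315} + \frac{9}{16} = \frac{9}{16} - \frac{181 w}{315}$)
$\frac{169352 + 411053}{1885 \left(\left(-21 + 28\right) - 54\right) + g{\left(-597 \right)}} = \frac{169352 + 411053}{1885 \left(\left(-21 + 28\right) - 54\right) + \left(\frac{9}{16} - - \frac{36019}{105}\right)} = \frac{580405}{1885 \left(7 - 54\right) + \left(\frac{9}{16} + \frac{36019}{105}\right)} = \frac{580405}{1885 \left(-47\right) + \frac{577249}{1680}} = \frac{580405}{-88595 + \frac{577249}{1680}} = \frac{580405}{- \frac{148262351}{1680}} = 580405 \left(- \frac{1680}{148262351}\right) = - \frac{975080400}{148262351}$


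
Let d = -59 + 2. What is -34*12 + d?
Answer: -465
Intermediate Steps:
d = -57
-34*12 + d = -34*12 - 57 = -408 - 57 = -465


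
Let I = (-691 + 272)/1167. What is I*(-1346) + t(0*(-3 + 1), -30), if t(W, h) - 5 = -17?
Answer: 549970/1167 ≈ 471.27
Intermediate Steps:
t(W, h) = -12 (t(W, h) = 5 - 17 = -12)
I = -419/1167 (I = -419*1/1167 = -419/1167 ≈ -0.35904)
I*(-1346) + t(0*(-3 + 1), -30) = -419/1167*(-1346) - 12 = 563974/1167 - 12 = 549970/1167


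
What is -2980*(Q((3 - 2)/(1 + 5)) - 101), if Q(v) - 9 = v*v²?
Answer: 14803895/54 ≈ 2.7415e+5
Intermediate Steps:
Q(v) = 9 + v³ (Q(v) = 9 + v*v² = 9 + v³)
-2980*(Q((3 - 2)/(1 + 5)) - 101) = -2980*((9 + ((3 - 2)/(1 + 5))³) - 101) = -2980*((9 + (1/6)³) - 101) = -2980*((9 + (1*(⅙))³) - 101) = -2980*((9 + (⅙)³) - 101) = -2980*((9 + 1/216) - 101) = -2980*(1945/216 - 101) = -2980*(-19871/216) = 14803895/54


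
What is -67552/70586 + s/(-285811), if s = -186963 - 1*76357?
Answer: -360199576/10087127623 ≈ -0.035709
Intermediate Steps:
s = -263320 (s = -186963 - 76357 = -263320)
-67552/70586 + s/(-285811) = -67552/70586 - 263320/(-285811) = -67552*1/70586 - 263320*(-1/285811) = -33776/35293 + 263320/285811 = -360199576/10087127623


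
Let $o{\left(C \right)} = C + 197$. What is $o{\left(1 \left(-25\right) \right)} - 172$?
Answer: $0$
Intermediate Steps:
$o{\left(C \right)} = 197 + C$
$o{\left(1 \left(-25\right) \right)} - 172 = \left(197 + 1 \left(-25\right)\right) - 172 = \left(197 - 25\right) - 172 = 172 - 172 = 0$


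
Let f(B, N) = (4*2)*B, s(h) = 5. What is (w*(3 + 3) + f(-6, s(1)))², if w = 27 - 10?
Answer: 2916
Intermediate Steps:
f(B, N) = 8*B
w = 17
(w*(3 + 3) + f(-6, s(1)))² = (17*(3 + 3) + 8*(-6))² = (17*6 - 48)² = (102 - 48)² = 54² = 2916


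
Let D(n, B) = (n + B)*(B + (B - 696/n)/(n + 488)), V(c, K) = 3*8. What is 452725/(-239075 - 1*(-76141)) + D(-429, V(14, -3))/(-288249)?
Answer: -362468011442795/132082817123114 ≈ -2.7442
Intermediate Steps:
V(c, K) = 24
D(n, B) = (B + n)*(B + (B - 696/n)/(488 + n))
452725/(-239075 - 1*(-76141)) + D(-429, V(14, -3))/(-288249) = 452725/(-239075 - 1*(-76141)) + ((-696*24 - 696*(-429) + 24*(-429)**3 + 24**2*(-429)**2 + 489*24*(-429)**2 + 489*(-429)*24**2)/((-429)*(488 - 429)))/(-288249) = 452725/(-239075 + 76141) - 1/429*(-16704 + 298584 + 24*(-78953589) + 576*184041 + 489*24*184041 + 489*(-429)*576)/59*(-1/288249) = 452725/(-162934) - 1/429*1/59*(-16704 + 298584 - 1894886136 + 106007616 + 2159905176 - 120833856)*(-1/288249) = 452725*(-1/162934) - 1/429*1/59*250474680*(-1/288249) = -452725/162934 - 83491560/8437*(-1/288249) = -452725/162934 + 27830520/810652271 = -362468011442795/132082817123114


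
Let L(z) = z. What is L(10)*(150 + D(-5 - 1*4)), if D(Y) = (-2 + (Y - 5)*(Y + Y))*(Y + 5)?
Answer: -8500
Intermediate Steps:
D(Y) = (-2 + 2*Y*(-5 + Y))*(5 + Y) (D(Y) = (-2 + (-5 + Y)*(2*Y))*(5 + Y) = (-2 + 2*Y*(-5 + Y))*(5 + Y))
L(10)*(150 + D(-5 - 1*4)) = 10*(150 + (-10 - 52*(-5 - 1*4) + 2*(-5 - 1*4)³)) = 10*(150 + (-10 - 52*(-5 - 4) + 2*(-5 - 4)³)) = 10*(150 + (-10 - 52*(-9) + 2*(-9)³)) = 10*(150 + (-10 + 468 + 2*(-729))) = 10*(150 + (-10 + 468 - 1458)) = 10*(150 - 1000) = 10*(-850) = -8500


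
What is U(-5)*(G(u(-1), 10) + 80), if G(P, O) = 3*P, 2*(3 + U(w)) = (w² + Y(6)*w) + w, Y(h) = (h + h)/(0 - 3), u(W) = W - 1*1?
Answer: 1258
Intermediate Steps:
u(W) = -1 + W (u(W) = W - 1 = -1 + W)
Y(h) = -2*h/3 (Y(h) = (2*h)/(-3) = (2*h)*(-⅓) = -2*h/3)
U(w) = -3 + w²/2 - 3*w/2 (U(w) = -3 + ((w² + (-⅔*6)*w) + w)/2 = -3 + ((w² - 4*w) + w)/2 = -3 + (w² - 3*w)/2 = -3 + (w²/2 - 3*w/2) = -3 + w²/2 - 3*w/2)
U(-5)*(G(u(-1), 10) + 80) = (-3 + (½)*(-5)² - 3/2*(-5))*(3*(-1 - 1) + 80) = (-3 + (½)*25 + 15/2)*(3*(-2) + 80) = (-3 + 25/2 + 15/2)*(-6 + 80) = 17*74 = 1258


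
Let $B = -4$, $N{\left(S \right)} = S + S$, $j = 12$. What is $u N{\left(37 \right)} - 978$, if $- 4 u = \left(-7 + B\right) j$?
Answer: $1464$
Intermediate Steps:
$N{\left(S \right)} = 2 S$
$u = 33$ ($u = - \frac{\left(-7 - 4\right) 12}{4} = - \frac{\left(-11\right) 12}{4} = \left(- \frac{1}{4}\right) \left(-132\right) = 33$)
$u N{\left(37 \right)} - 978 = 33 \cdot 2 \cdot 37 - 978 = 33 \cdot 74 - 978 = 2442 - 978 = 1464$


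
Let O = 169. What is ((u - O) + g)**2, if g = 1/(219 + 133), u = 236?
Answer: 556252225/123904 ≈ 4489.4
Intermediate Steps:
g = 1/352 ≈ 0.0028409
((u - O) + g)**2 = ((236 - 1*169) + 1/352)**2 = ((236 - 169) + 1/352)**2 = (67 + 1/352)**2 = (23585/352)**2 = 556252225/123904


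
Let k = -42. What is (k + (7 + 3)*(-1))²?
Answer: 2704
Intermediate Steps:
(k + (7 + 3)*(-1))² = (-42 + (7 + 3)*(-1))² = (-42 + 10*(-1))² = (-42 - 10)² = (-52)² = 2704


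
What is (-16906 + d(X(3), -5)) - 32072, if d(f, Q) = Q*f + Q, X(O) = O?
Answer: -48998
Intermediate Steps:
d(f, Q) = Q + Q*f
(-16906 + d(X(3), -5)) - 32072 = (-16906 - 5*(1 + 3)) - 32072 = (-16906 - 5*4) - 32072 = (-16906 - 20) - 32072 = -16926 - 32072 = -48998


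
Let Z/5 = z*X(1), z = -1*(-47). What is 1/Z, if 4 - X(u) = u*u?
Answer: 1/705 ≈ 0.0014184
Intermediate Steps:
X(u) = 4 - u**2 (X(u) = 4 - u*u = 4 - u**2)
z = 47
Z = 705 (Z = 5*(47*(4 - 1*1**2)) = 5*(47*(4 - 1*1)) = 5*(47*(4 - 1)) = 5*(47*3) = 5*141 = 705)
1/Z = 1/705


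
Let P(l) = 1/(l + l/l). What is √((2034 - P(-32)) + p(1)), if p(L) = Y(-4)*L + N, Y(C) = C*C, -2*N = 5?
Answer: √7870714/62 ≈ 45.250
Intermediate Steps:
N = -5/2 (N = -½*5 = -5/2 ≈ -2.5000)
Y(C) = C²
P(l) = 1/(1 + l) (P(l) = 1/(l + 1) = 1/(1 + l))
p(L) = -5/2 + 16*L (p(L) = (-4)²*L - 5/2 = 16*L - 5/2 = -5/2 + 16*L)
√((2034 - P(-32)) + p(1)) = √((2034 - 1/(1 - 32)) + (-5/2 + 16*1)) = √((2034 - 1/(-31)) + (-5/2 + 16)) = √((2034 - 1*(-1/31)) + 27/2) = √((2034 + 1/31) + 27/2) = √(63055/31 + 27/2) = √(126947/62) = √7870714/62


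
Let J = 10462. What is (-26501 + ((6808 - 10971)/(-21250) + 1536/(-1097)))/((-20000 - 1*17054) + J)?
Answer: 205933169813/206630920000 ≈ 0.99662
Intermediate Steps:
(-26501 + ((6808 - 10971)/(-21250) + 1536/(-1097)))/((-20000 - 1*17054) + J) = (-26501 + ((6808 - 10971)/(-21250) + 1536/(-1097)))/((-20000 - 1*17054) + 10462) = (-26501 + (-4163*(-1/21250) + 1536*(-1/1097)))/((-20000 - 17054) + 10462) = (-26501 + (4163/21250 - 1536/1097))/(-37054 + 10462) = (-26501 - 28073189/23311250)/(-26592) = -617799509439/23311250*(-1/26592) = 205933169813/206630920000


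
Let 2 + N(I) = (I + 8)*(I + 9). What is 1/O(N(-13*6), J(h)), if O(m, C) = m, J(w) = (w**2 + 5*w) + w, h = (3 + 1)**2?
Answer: 1/4828 ≈ 0.00020713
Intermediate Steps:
N(I) = -2 + (8 + I)*(9 + I) (N(I) = -2 + (I + 8)*(I + 9) = -2 + (8 + I)*(9 + I))
h = 16 (h = 4**2 = 16)
J(w) = w**2 + 6*w
1/O(N(-13*6), J(h)) = 1/(70 + (-13*6)**2 + 17*(-13*6)) = 1/(70 + (-78)**2 + 17*(-78)) = 1/(70 + 6084 - 1326) = 1/4828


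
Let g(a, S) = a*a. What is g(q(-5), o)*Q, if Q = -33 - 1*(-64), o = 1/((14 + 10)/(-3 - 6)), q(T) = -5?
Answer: 775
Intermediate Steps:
o = -3/8 (o = 1/(24/(-9)) = 1/(24*(-⅑)) = 1/(-8/3) = -3/8 ≈ -0.37500)
Q = 31 (Q = -33 + 64 = 31)
g(a, S) = a²
g(q(-5), o)*Q = (-5)²*31 = 25*31 = 775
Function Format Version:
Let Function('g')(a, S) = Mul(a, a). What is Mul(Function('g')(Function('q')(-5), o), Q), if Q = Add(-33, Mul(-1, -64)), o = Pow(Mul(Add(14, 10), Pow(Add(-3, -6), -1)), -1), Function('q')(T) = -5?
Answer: 775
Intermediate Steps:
o = Rational(-3, 8) (o = Pow(Mul(24, Pow(-9, -1)), -1) = Pow(Mul(24, Rational(-1, 9)), -1) = Pow(Rational(-8, 3), -1) = Rational(-3, 8) ≈ -0.37500)
Q = 31 (Q = Add(-33, 64) = 31)
Function('g')(a, S) = Pow(a, 2)
Mul(Function('g')(Function('q')(-5), o), Q) = Mul(Pow(-5, 2), 31) = Mul(25, 31) = 775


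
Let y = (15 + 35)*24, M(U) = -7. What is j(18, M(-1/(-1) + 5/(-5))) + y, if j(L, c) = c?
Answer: 1193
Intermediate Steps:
y = 1200 (y = 50*24 = 1200)
j(18, M(-1/(-1) + 5/(-5))) + y = -7 + 1200 = 1193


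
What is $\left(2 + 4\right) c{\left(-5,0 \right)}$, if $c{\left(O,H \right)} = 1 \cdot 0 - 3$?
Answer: $-18$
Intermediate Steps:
$c{\left(O,H \right)} = -3$ ($c{\left(O,H \right)} = 0 - 3 = -3$)
$\left(2 + 4\right) c{\left(-5,0 \right)} = \left(2 + 4\right) \left(-3\right) = 6 \left(-3\right) = -18$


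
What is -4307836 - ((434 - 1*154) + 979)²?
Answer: -5892917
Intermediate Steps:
-4307836 - ((434 - 1*154) + 979)² = -4307836 - ((434 - 154) + 979)² = -4307836 - (280 + 979)² = -4307836 - 1*1259² = -4307836 - 1*1585081 = -4307836 - 1585081 = -5892917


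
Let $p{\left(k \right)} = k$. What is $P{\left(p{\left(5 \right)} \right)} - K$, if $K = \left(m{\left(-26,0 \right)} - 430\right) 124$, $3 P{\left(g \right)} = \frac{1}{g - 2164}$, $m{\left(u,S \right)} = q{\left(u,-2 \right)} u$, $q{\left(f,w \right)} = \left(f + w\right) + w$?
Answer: $- \frac{281101801}{6477} \approx -43400.0$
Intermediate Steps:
$q{\left(f,w \right)} = f + 2 w$
$m{\left(u,S \right)} = u \left(-4 + u\right)$ ($m{\left(u,S \right)} = \left(u + 2 \left(-2\right)\right) u = \left(u - 4\right) u = \left(-4 + u\right) u = u \left(-4 + u\right)$)
$P{\left(g \right)} = \frac{1}{3 \left(-2164 + g\right)}$ ($P{\left(g \right)} = \frac{1}{3 \left(g - 2164\right)} = \frac{1}{3 \left(-2164 + g\right)}$)
$K = 43400$ ($K = \left(- 26 \left(-4 - 26\right) - 430\right) 124 = \left(\left(-26\right) \left(-30\right) - 430\right) 124 = \left(780 - 430\right) 124 = 350 \cdot 124 = 43400$)
$P{\left(p{\left(5 \right)} \right)} - K = \frac{1}{3 \left(-2164 + 5\right)} - 43400 = \frac{1}{3 \left(-2159\right)} - 43400 = \frac{1}{3} \left(- \frac{1}{2159}\right) - 43400 = - \frac{1}{6477} - 43400 = - \frac{281101801}{6477}$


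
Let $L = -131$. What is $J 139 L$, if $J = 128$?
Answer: $-2330752$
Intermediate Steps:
$J 139 L = 128 \cdot 139 \left(-131\right) = 17792 \left(-131\right) = -2330752$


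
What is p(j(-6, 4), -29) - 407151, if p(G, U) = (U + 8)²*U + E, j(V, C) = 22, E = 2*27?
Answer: -419886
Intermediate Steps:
E = 54
p(G, U) = 54 + U*(8 + U)² (p(G, U) = (U + 8)²*U + 54 = (8 + U)²*U + 54 = U*(8 + U)² + 54 = 54 + U*(8 + U)²)
p(j(-6, 4), -29) - 407151 = (54 - 29*(8 - 29)²) - 407151 = (54 - 29*(-21)²) - 407151 = (54 - 29*441) - 407151 = (54 - 12789) - 407151 = -12735 - 407151 = -419886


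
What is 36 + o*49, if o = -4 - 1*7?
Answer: -503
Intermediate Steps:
o = -11 (o = -4 - 7 = -11)
36 + o*49 = 36 - 11*49 = 36 - 539 = -503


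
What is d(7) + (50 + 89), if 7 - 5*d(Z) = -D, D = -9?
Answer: 693/5 ≈ 138.60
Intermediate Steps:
d(Z) = -⅖ (d(Z) = 7/5 - (-1)*(-9)/5 = 7/5 - ⅕*9 = 7/5 - 9/5 = -⅖)
d(7) + (50 + 89) = -⅖ + (50 + 89) = -⅖ + 139 = 693/5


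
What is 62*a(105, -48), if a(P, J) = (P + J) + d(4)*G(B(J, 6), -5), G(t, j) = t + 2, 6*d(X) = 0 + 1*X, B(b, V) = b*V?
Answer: -24862/3 ≈ -8287.3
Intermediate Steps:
B(b, V) = V*b
d(X) = X/6 (d(X) = (0 + 1*X)/6 = (0 + X)/6 = X/6)
G(t, j) = 2 + t
a(P, J) = 4/3 + P + 5*J (a(P, J) = (P + J) + ((1/6)*4)*(2 + 6*J) = (J + P) + 2*(2 + 6*J)/3 = (J + P) + (4/3 + 4*J) = 4/3 + P + 5*J)
62*a(105, -48) = 62*(4/3 + 105 + 5*(-48)) = 62*(4/3 + 105 - 240) = 62*(-401/3) = -24862/3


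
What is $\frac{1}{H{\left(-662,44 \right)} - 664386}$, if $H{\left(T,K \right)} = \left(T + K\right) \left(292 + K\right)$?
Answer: $- \frac{1}{872034} \approx -1.1467 \cdot 10^{-6}$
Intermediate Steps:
$H{\left(T,K \right)} = \left(292 + K\right) \left(K + T\right)$ ($H{\left(T,K \right)} = \left(K + T\right) \left(292 + K\right) = \left(292 + K\right) \left(K + T\right)$)
$\frac{1}{H{\left(-662,44 \right)} - 664386} = \frac{1}{\left(44^{2} + 292 \cdot 44 + 292 \left(-662\right) + 44 \left(-662\right)\right) - 664386} = \frac{1}{\left(1936 + 12848 - 193304 - 29128\right) - 664386} = \frac{1}{-207648 - 664386} = \frac{1}{-872034} = - \frac{1}{872034}$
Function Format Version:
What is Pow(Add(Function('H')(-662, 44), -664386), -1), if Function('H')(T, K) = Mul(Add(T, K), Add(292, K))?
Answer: Rational(-1, 872034) ≈ -1.1467e-6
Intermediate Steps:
Function('H')(T, K) = Mul(Add(292, K), Add(K, T)) (Function('H')(T, K) = Mul(Add(K, T), Add(292, K)) = Mul(Add(292, K), Add(K, T)))
Pow(Add(Function('H')(-662, 44), -664386), -1) = Pow(Add(Add(Pow(44, 2), Mul(292, 44), Mul(292, -662), Mul(44, -662)), -664386), -1) = Pow(Add(Add(1936, 12848, -193304, -29128), -664386), -1) = Pow(Add(-207648, -664386), -1) = Pow(-872034, -1) = Rational(-1, 872034)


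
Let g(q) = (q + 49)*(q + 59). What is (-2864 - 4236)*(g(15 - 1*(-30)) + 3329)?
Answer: -93045500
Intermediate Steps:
g(q) = (49 + q)*(59 + q)
(-2864 - 4236)*(g(15 - 1*(-30)) + 3329) = (-2864 - 4236)*((2891 + (15 - 1*(-30))² + 108*(15 - 1*(-30))) + 3329) = -7100*((2891 + (15 + 30)² + 108*(15 + 30)) + 3329) = -7100*((2891 + 45² + 108*45) + 3329) = -7100*((2891 + 2025 + 4860) + 3329) = -7100*(9776 + 3329) = -7100*13105 = -93045500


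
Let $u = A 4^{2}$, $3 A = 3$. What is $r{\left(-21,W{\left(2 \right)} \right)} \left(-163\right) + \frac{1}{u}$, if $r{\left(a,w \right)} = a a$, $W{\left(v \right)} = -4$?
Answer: $- \frac{1150127}{16} \approx -71883.0$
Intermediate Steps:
$A = 1$ ($A = \frac{1}{3} \cdot 3 = 1$)
$r{\left(a,w \right)} = a^{2}$
$u = 16$ ($u = 1 \cdot 4^{2} = 1 \cdot 16 = 16$)
$r{\left(-21,W{\left(2 \right)} \right)} \left(-163\right) + \frac{1}{u} = \left(-21\right)^{2} \left(-163\right) + \frac{1}{16} = 441 \left(-163\right) + \frac{1}{16} = -71883 + \frac{1}{16} = - \frac{1150127}{16}$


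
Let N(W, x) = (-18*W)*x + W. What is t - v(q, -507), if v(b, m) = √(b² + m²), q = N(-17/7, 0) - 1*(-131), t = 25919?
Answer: 25919 - 3*√1489489/7 ≈ 25396.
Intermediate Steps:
N(W, x) = W - 18*W*x (N(W, x) = -18*W*x + W = W - 18*W*x)
q = 900/7 (q = (-17/7)*(1 - 18*0) - 1*(-131) = (-17*⅐)*(1 + 0) + 131 = -17/7*1 + 131 = -17/7 + 131 = 900/7 ≈ 128.57)
t - v(q, -507) = 25919 - √((900/7)² + (-507)²) = 25919 - √(810000/49 + 257049) = 25919 - √(13405401/49) = 25919 - 3*√1489489/7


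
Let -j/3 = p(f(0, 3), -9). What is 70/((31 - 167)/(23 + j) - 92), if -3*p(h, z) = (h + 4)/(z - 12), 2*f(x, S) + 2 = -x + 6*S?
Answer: -5495/7698 ≈ -0.71382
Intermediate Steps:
f(x, S) = -1 + 3*S - x/2 (f(x, S) = -1 + (-x + 6*S)/2 = -1 + (3*S - x/2) = -1 + 3*S - x/2)
p(h, z) = -(4 + h)/(3*(-12 + z)) (p(h, z) = -(h + 4)/(3*(z - 12)) = -(4 + h)/(3*(-12 + z)))
j = -4/7 (j = -(-4 - (-1 + 3*3 - ½*0))/(-12 - 9) = -(-4 - (-1 + 9 + 0))/(-21) = -(-1)*(-4 - 1*8)/21 = -(-1)*(-4 - 8)/21 = -(-1)*(-12)/21 = -3*4/21 = -4/7 ≈ -0.57143)
70/((31 - 167)/(23 + j) - 92) = 70/((31 - 167)/(23 - 4/7) - 92) = 70/(-136/157/7 - 92) = 70/(-136*7/157 - 92) = 70/(-952/157 - 92) = 70/(-15396/157) = 70*(-157/15396) = -5495/7698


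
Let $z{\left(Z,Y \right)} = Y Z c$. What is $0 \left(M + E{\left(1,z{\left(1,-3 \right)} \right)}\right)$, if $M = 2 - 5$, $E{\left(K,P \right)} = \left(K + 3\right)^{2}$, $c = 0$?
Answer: $0$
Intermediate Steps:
$z{\left(Z,Y \right)} = 0$ ($z{\left(Z,Y \right)} = Y Z 0 = 0$)
$E{\left(K,P \right)} = \left(3 + K\right)^{2}$
$M = -3$
$0 \left(M + E{\left(1,z{\left(1,-3 \right)} \right)}\right) = 0 \left(-3 + \left(3 + 1\right)^{2}\right) = 0 \left(-3 + 4^{2}\right) = 0 \left(-3 + 16\right) = 0 \cdot 13 = 0$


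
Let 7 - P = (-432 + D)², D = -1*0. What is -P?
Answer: 186617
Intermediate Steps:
D = 0
P = -186617 (P = 7 - (-432 + 0)² = 7 - 1*(-432)² = 7 - 1*186624 = 7 - 186624 = -186617)
-P = -1*(-186617) = 186617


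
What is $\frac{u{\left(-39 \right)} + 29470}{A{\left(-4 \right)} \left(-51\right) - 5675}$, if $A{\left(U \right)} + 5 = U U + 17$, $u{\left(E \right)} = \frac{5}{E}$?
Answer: $- \frac{1149325}{277017} \approx -4.1489$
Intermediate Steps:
$A{\left(U \right)} = 12 + U^{2}$ ($A{\left(U \right)} = -5 + \left(U U + 17\right) = -5 + \left(U^{2} + 17\right) = -5 + \left(17 + U^{2}\right) = 12 + U^{2}$)
$\frac{u{\left(-39 \right)} + 29470}{A{\left(-4 \right)} \left(-51\right) - 5675} = \frac{\frac{5}{-39} + 29470}{\left(12 + \left(-4\right)^{2}\right) \left(-51\right) - 5675} = \frac{5 \left(- \frac{1}{39}\right) + 29470}{\left(12 + 16\right) \left(-51\right) - 5675} = \frac{- \frac{5}{39} + 29470}{28 \left(-51\right) - 5675} = \frac{1149325}{39 \left(-1428 - 5675\right)} = \frac{1149325}{39 \left(-7103\right)} = \frac{1149325}{39} \left(- \frac{1}{7103}\right) = - \frac{1149325}{277017}$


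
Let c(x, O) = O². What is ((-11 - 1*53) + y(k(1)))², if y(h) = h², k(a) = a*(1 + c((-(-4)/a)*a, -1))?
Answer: 3600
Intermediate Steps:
k(a) = 2*a (k(a) = a*(1 + (-1)²) = a*(1 + 1) = a*2 = 2*a)
((-11 - 1*53) + y(k(1)))² = ((-11 - 1*53) + (2*1)²)² = ((-11 - 53) + 2²)² = (-64 + 4)² = (-60)² = 3600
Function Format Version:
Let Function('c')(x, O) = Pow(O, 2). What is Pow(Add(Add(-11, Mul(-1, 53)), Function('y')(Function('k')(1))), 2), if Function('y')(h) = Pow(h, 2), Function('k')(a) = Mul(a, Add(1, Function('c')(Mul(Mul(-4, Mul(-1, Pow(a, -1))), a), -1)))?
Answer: 3600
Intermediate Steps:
Function('k')(a) = Mul(2, a) (Function('k')(a) = Mul(a, Add(1, Pow(-1, 2))) = Mul(a, Add(1, 1)) = Mul(a, 2) = Mul(2, a))
Pow(Add(Add(-11, Mul(-1, 53)), Function('y')(Function('k')(1))), 2) = Pow(Add(Add(-11, Mul(-1, 53)), Pow(Mul(2, 1), 2)), 2) = Pow(Add(Add(-11, -53), Pow(2, 2)), 2) = Pow(Add(-64, 4), 2) = Pow(-60, 2) = 3600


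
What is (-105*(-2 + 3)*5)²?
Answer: 275625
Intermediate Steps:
(-105*(-2 + 3)*5)² = (-105*5)² = (-525)² = 275625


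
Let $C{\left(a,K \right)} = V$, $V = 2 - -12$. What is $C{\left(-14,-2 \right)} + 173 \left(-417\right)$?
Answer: $-72127$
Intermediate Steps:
$V = 14$ ($V = 2 + 12 = 14$)
$C{\left(a,K \right)} = 14$
$C{\left(-14,-2 \right)} + 173 \left(-417\right) = 14 + 173 \left(-417\right) = 14 - 72141 = -72127$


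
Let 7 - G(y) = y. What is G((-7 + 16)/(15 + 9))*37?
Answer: 1961/8 ≈ 245.13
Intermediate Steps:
G(y) = 7 - y
G((-7 + 16)/(15 + 9))*37 = (7 - (-7 + 16)/(15 + 9))*37 = (7 - 9/24)*37 = (7 - 1*3/8)*37 = (7 - 3/8)*37 = (53/8)*37 = 1961/8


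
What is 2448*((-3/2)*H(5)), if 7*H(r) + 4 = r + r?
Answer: -22032/7 ≈ -3147.4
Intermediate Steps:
H(r) = -4/7 + 2*r/7 (H(r) = -4/7 + (r + r)/7 = -4/7 + (2*r)/7 = -4/7 + 2*r/7)
2448*((-3/2)*H(5)) = 2448*((-3/2)*(-4/7 + (2/7)*5)) = 2448*((-3*1/2)*(-4/7 + 10/7)) = 2448*(-3/2*6/7) = 2448*(-9/7) = -22032/7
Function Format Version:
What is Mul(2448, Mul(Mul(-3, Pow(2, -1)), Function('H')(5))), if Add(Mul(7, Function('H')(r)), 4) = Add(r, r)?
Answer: Rational(-22032, 7) ≈ -3147.4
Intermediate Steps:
Function('H')(r) = Add(Rational(-4, 7), Mul(Rational(2, 7), r)) (Function('H')(r) = Add(Rational(-4, 7), Mul(Rational(1, 7), Add(r, r))) = Add(Rational(-4, 7), Mul(Rational(1, 7), Mul(2, r))) = Add(Rational(-4, 7), Mul(Rational(2, 7), r)))
Mul(2448, Mul(Mul(-3, Pow(2, -1)), Function('H')(5))) = Mul(2448, Mul(Mul(-3, Pow(2, -1)), Add(Rational(-4, 7), Mul(Rational(2, 7), 5)))) = Mul(2448, Mul(Mul(-3, Rational(1, 2)), Add(Rational(-4, 7), Rational(10, 7)))) = Mul(2448, Mul(Rational(-3, 2), Rational(6, 7))) = Mul(2448, Rational(-9, 7)) = Rational(-22032, 7)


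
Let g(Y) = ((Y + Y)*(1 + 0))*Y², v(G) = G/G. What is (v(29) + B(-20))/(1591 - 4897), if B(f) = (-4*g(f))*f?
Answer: 1279999/3306 ≈ 387.17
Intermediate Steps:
v(G) = 1
g(Y) = 2*Y³ (g(Y) = ((2*Y)*1)*Y² = (2*Y)*Y² = 2*Y³)
B(f) = -8*f⁴ (B(f) = (-8*f³)*f = -8*f⁴)
(v(29) + B(-20))/(1591 - 4897) = (1 - 8*(-20)⁴)/(1591 - 4897) = (1 - 8*160000)/(-3306) = (1 - 1280000)*(-1/3306) = -1279999*(-1/3306) = 1279999/3306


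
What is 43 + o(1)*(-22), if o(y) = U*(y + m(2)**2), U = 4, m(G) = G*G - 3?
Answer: -133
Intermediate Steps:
m(G) = -3 + G**2 (m(G) = G**2 - 3 = -3 + G**2)
o(y) = 4 + 4*y (o(y) = 4*(y + (-3 + 2**2)**2) = 4*(y + (-3 + 4)**2) = 4*(y + 1**2) = 4*(y + 1) = 4*(1 + y) = 4 + 4*y)
43 + o(1)*(-22) = 43 + (4 + 4*1)*(-22) = 43 + (4 + 4)*(-22) = 43 + 8*(-22) = 43 - 176 = -133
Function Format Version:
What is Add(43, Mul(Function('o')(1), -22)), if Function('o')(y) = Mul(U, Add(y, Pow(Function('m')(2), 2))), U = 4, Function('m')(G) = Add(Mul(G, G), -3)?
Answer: -133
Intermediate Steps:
Function('m')(G) = Add(-3, Pow(G, 2)) (Function('m')(G) = Add(Pow(G, 2), -3) = Add(-3, Pow(G, 2)))
Function('o')(y) = Add(4, Mul(4, y)) (Function('o')(y) = Mul(4, Add(y, Pow(Add(-3, Pow(2, 2)), 2))) = Mul(4, Add(y, Pow(Add(-3, 4), 2))) = Mul(4, Add(y, Pow(1, 2))) = Mul(4, Add(y, 1)) = Mul(4, Add(1, y)) = Add(4, Mul(4, y)))
Add(43, Mul(Function('o')(1), -22)) = Add(43, Mul(Add(4, Mul(4, 1)), -22)) = Add(43, Mul(Add(4, 4), -22)) = Add(43, Mul(8, -22)) = Add(43, -176) = -133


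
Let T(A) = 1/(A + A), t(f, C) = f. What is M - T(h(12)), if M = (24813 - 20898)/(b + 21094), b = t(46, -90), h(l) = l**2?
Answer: 55319/304416 ≈ 0.18172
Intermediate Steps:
T(A) = 1/(2*A)
b = 46
M = 783/4228 (M = (24813 - 20898)/(46 + 21094) = 3915/21140 = 3915*(1/21140) = 783/4228 ≈ 0.18519)
M - T(h(12)) = 783/4228 - 1/(2*(12**2)) = 783/4228 - 1/(2*144) = 783/4228 - 1*1/288 = 783/4228 - 1/288 = 55319/304416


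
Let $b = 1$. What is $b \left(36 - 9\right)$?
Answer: $27$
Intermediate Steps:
$b \left(36 - 9\right) = 1 \left(36 - 9\right) = 1 \cdot 27 = 27$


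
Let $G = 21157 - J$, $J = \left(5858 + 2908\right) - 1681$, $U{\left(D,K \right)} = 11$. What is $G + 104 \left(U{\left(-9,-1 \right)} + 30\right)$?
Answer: $18336$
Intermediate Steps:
$J = 7085$ ($J = 8766 - 1681 = 7085$)
$G = 14072$ ($G = 21157 - 7085 = 14072$)
$G + 104 \left(U{\left(-9,-1 \right)} + 30\right) = 14072 + 104 \left(11 + 30\right) = 14072 + 104 \cdot 41 = 14072 + 4264 = 18336$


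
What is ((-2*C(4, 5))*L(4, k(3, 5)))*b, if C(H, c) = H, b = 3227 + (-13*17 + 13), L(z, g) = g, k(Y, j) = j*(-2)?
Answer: 241520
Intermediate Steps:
k(Y, j) = -2*j
b = 3019 (b = 3227 + (-221 + 13) = 3227 - 208 = 3019)
((-2*C(4, 5))*L(4, k(3, 5)))*b = ((-2*4)*(-2*5))*3019 = -8*(-10)*3019 = 80*3019 = 241520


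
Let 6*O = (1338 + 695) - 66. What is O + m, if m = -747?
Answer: -2515/6 ≈ -419.17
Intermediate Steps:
O = 1967/6 (O = ((1338 + 695) - 66)/6 = (2033 - 66)/6 = (1/6)*1967 = 1967/6 ≈ 327.83)
O + m = 1967/6 - 747 = -2515/6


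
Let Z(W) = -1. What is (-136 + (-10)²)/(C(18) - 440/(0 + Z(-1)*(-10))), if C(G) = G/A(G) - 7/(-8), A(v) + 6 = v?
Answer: 32/37 ≈ 0.86486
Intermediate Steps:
A(v) = -6 + v
C(G) = 7/8 + G/(-6 + G) (C(G) = G/(-6 + G) - 7/(-8) = G/(-6 + G) - 7*(-⅛) = G/(-6 + G) + 7/8 = 7/8 + G/(-6 + G))
(-136 + (-10)²)/(C(18) - 440/(0 + Z(-1)*(-10))) = (-136 + (-10)²)/(3*(-14 + 5*18)/(8*(-6 + 18)) - 440/(0 - 1*(-10))) = (-136 + 100)/((3/8)*(-14 + 90)/12 - 440/(0 + 10)) = -36/((3/8)*(1/12)*76 - 440/10) = -36/(19/8 - 440*⅒) = -36/(19/8 - 44) = -36/(-333/8) = -36*(-8/333) = 32/37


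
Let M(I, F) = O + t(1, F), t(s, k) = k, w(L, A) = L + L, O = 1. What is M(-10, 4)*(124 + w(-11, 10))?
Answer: 510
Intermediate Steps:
w(L, A) = 2*L
M(I, F) = 1 + F
M(-10, 4)*(124 + w(-11, 10)) = (1 + 4)*(124 + 2*(-11)) = 5*(124 - 22) = 5*102 = 510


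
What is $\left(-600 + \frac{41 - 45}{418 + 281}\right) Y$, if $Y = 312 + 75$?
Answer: $- \frac{54103116}{233} \approx -2.322 \cdot 10^{5}$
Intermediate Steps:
$Y = 387$
$\left(-600 + \frac{41 - 45}{418 + 281}\right) Y = \left(-600 + \frac{41 - 45}{418 + 281}\right) 387 = \left(-600 - \frac{4}{699}\right) 387 = \left(- \frac{419404}{699}\right) 387 = - \frac{54103116}{233}$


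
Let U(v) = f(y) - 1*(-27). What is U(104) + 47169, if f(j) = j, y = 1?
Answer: 47197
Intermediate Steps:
U(v) = 28 (U(v) = 1 - 1*(-27) = 1 + 27 = 28)
U(104) + 47169 = 28 + 47169 = 47197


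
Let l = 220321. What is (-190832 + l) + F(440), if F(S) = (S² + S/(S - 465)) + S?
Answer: 1117557/5 ≈ 2.2351e+5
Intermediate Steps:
F(S) = S + S² + S/(-465 + S) (F(S) = (S² + S/(-465 + S)) + S = S + S² + S/(-465 + S))
(-190832 + l) + F(440) = (-190832 + 220321) + 440*(-464 + 440² - 464*440)/(-465 + 440) = 29489 + 440*(-464 + 193600 - 204160)/(-25) = 29489 + 440*(-1/25)*(-11024) = 29489 + 970112/5 = 1117557/5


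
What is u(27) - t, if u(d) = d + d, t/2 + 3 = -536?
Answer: 1132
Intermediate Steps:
t = -1078 (t = -6 + 2*(-536) = -6 - 1072 = -1078)
u(d) = 2*d
u(27) - t = 2*27 - 1*(-1078) = 54 + 1078 = 1132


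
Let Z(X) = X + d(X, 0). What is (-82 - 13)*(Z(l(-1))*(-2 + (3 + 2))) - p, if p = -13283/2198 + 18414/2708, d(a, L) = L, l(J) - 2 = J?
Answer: -212609506/744023 ≈ -285.76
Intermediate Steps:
l(J) = 2 + J
p = 562951/744023 (p = -13283*1/2198 + 18414*(1/2708) = -13283/2198 + 9207/1354 = 562951/744023 ≈ 0.75663)
Z(X) = X (Z(X) = X + 0 = X)
(-82 - 13)*(Z(l(-1))*(-2 + (3 + 2))) - p = (-82 - 13)*((2 - 1)*(-2 + (3 + 2))) - 1*562951/744023 = -95*(-2 + 5) - 562951/744023 = -95*3 - 562951/744023 = -285 - 562951/744023 = -212609506/744023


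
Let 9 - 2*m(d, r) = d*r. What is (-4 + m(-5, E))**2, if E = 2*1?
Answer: 121/4 ≈ 30.250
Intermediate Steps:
E = 2
m(d, r) = 9/2 - d*r/2
(-4 + m(-5, E))**2 = (-4 + (9/2 - 1/2*(-5)*2))**2 = (-4 + (9/2 + 5))**2 = (-4 + 19/2)**2 = (11/2)**2 = 121/4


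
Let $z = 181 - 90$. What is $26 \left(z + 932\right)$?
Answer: $26598$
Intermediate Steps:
$z = 91$
$26 \left(z + 932\right) = 26 \left(91 + 932\right) = 26 \cdot 1023 = 26598$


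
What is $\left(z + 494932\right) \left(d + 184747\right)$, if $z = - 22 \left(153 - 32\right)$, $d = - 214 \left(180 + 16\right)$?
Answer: $70297632810$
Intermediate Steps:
$d = -41944$ ($d = \left(-214\right) 196 = -41944$)
$z = -2662$ ($z = \left(-22\right) 121 = -2662$)
$\left(z + 494932\right) \left(d + 184747\right) = \left(-2662 + 494932\right) \left(-41944 + 184747\right) = 492270 \cdot 142803 = 70297632810$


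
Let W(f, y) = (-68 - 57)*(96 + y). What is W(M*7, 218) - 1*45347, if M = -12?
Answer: -84597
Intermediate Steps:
W(f, y) = -12000 - 125*y (W(f, y) = -125*(96 + y) = -12000 - 125*y)
W(M*7, 218) - 1*45347 = (-12000 - 125*218) - 1*45347 = (-12000 - 27250) - 45347 = -39250 - 45347 = -84597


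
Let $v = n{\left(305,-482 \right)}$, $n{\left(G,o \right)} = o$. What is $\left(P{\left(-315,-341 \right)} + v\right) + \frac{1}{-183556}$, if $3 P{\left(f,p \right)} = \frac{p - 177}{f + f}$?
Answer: $- \frac{11937197483}{24780060} \approx -481.73$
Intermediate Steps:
$P{\left(f,p \right)} = \frac{-177 + p}{6 f}$ ($P{\left(f,p \right)} = \frac{\left(p - 177\right) \frac{1}{f + f}}{3} = \frac{\left(-177 + p\right) \frac{1}{2 f}}{3} = \frac{\frac{1}{2} \frac{1}{f} \left(-177 + p\right)}{3} = \frac{-177 + p}{6 f}$)
$v = -482$
$\left(P{\left(-315,-341 \right)} + v\right) + \frac{1}{-183556} = \left(\frac{-177 - 341}{6 \left(-315\right)} - 482\right) + \frac{1}{-183556} = \left(\frac{1}{6} \left(- \frac{1}{315}\right) \left(-518\right) - 482\right) - \frac{1}{183556} = \left(\frac{37}{135} - 482\right) - \frac{1}{183556} = - \frac{65033}{135} - \frac{1}{183556} = - \frac{11937197483}{24780060}$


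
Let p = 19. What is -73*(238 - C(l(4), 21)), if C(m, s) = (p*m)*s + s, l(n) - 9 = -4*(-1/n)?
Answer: 275429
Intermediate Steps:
l(n) = 9 + 4/n (l(n) = 9 - 4*(-1/n) = 9 - (-4)/n = 9 + 4/n)
C(m, s) = s + 19*m*s (C(m, s) = (19*m)*s + s = 19*m*s + s = s + 19*m*s)
-73*(238 - C(l(4), 21)) = -73*(238 - 21*(1 + 19*(9 + 4/4))) = -73*(238 - 21*(1 + 19*(9 + 4*(1/4)))) = -73*(238 - 21*(1 + 19*(9 + 1))) = -73*(238 - 21*(1 + 19*10)) = -73*(238 - 21*(1 + 190)) = -73*(238 - 21*191) = -73*(238 - 1*4011) = -73*(238 - 4011) = -73*(-3773) = 275429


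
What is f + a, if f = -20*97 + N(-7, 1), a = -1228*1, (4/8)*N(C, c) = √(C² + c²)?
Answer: -3168 + 10*√2 ≈ -3153.9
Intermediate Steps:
N(C, c) = 2*√(C² + c²)
a = -1228
f = -1940 + 10*√2 (f = -20*97 + 2*√((-7)² + 1²) = -1940 + 2*√(49 + 1) = -1940 + 2*√50 = -1940 + 2*(5*√2) = -1940 + 10*√2 ≈ -1925.9)
f + a = (-1940 + 10*√2) - 1228 = -3168 + 10*√2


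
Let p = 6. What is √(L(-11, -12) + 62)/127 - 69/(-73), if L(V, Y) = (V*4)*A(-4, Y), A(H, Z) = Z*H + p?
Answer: 69/73 + I*√2314/127 ≈ 0.94521 + 0.37877*I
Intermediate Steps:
A(H, Z) = 6 + H*Z (A(H, Z) = Z*H + 6 = H*Z + 6 = 6 + H*Z)
L(V, Y) = 4*V*(6 - 4*Y) (L(V, Y) = (V*4)*(6 - 4*Y) = (4*V)*(6 - 4*Y) = 4*V*(6 - 4*Y))
√(L(-11, -12) + 62)/127 - 69/(-73) = √(8*(-11)*(3 - 2*(-12)) + 62)/127 - 69/(-73) = √(8*(-11)*(3 + 24) + 62)*(1/127) - 69*(-1/73) = √(8*(-11)*27 + 62)*(1/127) + 69/73 = √(-2376 + 62)*(1/127) + 69/73 = √(-2314)*(1/127) + 69/73 = (I*√2314)*(1/127) + 69/73 = I*√2314/127 + 69/73 = 69/73 + I*√2314/127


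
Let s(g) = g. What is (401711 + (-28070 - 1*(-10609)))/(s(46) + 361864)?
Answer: 38425/36191 ≈ 1.0617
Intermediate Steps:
(401711 + (-28070 - 1*(-10609)))/(s(46) + 361864) = (401711 + (-28070 - 1*(-10609)))/(46 + 361864) = (401711 + (-28070 + 10609))/361910 = (401711 - 17461)*(1/361910) = 384250*(1/361910) = 38425/36191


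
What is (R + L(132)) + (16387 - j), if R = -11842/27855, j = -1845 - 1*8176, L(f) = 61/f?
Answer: 32366218297/1225620 ≈ 26408.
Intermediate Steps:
j = -10021 (j = -1845 - 8176 = -10021)
R = -11842/27855 (R = -11842*1/27855 = -11842/27855 ≈ -0.42513)
(R + L(132)) + (16387 - j) = (-11842/27855 + 61/132) + (16387 - 1*(-10021)) = (-11842/27855 + 61*(1/132)) + (16387 + 10021) = (-11842/27855 + 61/132) + 26408 = 45337/1225620 + 26408 = 32366218297/1225620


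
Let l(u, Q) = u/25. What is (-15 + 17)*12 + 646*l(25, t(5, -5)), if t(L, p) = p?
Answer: 670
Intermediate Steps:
l(u, Q) = u/25 (l(u, Q) = u*(1/25) = u/25)
(-15 + 17)*12 + 646*l(25, t(5, -5)) = (-15 + 17)*12 + 646*((1/25)*25) = 2*12 + 646*1 = 24 + 646 = 670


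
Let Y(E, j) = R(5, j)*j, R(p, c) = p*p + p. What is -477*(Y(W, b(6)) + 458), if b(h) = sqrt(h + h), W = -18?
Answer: -218466 - 28620*sqrt(3) ≈ -2.6804e+5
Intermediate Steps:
R(p, c) = p + p**2 (R(p, c) = p**2 + p = p + p**2)
b(h) = sqrt(2)*sqrt(h) (b(h) = sqrt(2*h) = sqrt(2)*sqrt(h))
Y(E, j) = 30*j (Y(E, j) = (5*(1 + 5))*j = (5*6)*j = 30*j)
-477*(Y(W, b(6)) + 458) = -477*(30*(sqrt(2)*sqrt(6)) + 458) = -477*(30*(2*sqrt(3)) + 458) = -477*(60*sqrt(3) + 458) = -477*(458 + 60*sqrt(3)) = -218466 - 28620*sqrt(3)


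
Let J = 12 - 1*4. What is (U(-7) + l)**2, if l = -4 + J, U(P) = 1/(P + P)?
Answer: 3025/196 ≈ 15.434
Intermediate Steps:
U(P) = 1/(2*P)
J = 8 (J = 12 - 4 = 8)
l = 4 (l = -4 + 8 = 4)
(U(-7) + l)**2 = ((1/2)/(-7) + 4)**2 = ((1/2)*(-1/7) + 4)**2 = (-1/14 + 4)**2 = (55/14)**2 = 3025/196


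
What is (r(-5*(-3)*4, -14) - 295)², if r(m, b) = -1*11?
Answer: 93636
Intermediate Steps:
r(m, b) = -11
(r(-5*(-3)*4, -14) - 295)² = (-11 - 295)² = (-306)² = 93636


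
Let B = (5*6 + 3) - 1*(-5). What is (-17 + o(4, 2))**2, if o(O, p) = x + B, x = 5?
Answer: 676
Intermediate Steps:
B = 38 (B = (30 + 3) + 5 = 33 + 5 = 38)
o(O, p) = 43 (o(O, p) = 5 + 38 = 43)
(-17 + o(4, 2))**2 = (-17 + 43)**2 = 26**2 = 676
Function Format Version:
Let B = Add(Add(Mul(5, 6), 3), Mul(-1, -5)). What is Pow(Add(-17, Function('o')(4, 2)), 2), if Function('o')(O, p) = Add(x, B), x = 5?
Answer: 676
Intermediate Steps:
B = 38 (B = Add(Add(30, 3), 5) = Add(33, 5) = 38)
Function('o')(O, p) = 43 (Function('o')(O, p) = Add(5, 38) = 43)
Pow(Add(-17, Function('o')(4, 2)), 2) = Pow(Add(-17, 43), 2) = Pow(26, 2) = 676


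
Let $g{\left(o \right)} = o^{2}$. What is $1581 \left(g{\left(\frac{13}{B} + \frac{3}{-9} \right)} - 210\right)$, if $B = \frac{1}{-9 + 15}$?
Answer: $\frac{27614273}{3} \approx 9.2048 \cdot 10^{6}$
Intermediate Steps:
$B = \frac{1}{6} \approx 0.16667$
$1581 \left(g{\left(\frac{13}{B} + \frac{3}{-9} \right)} - 210\right) = 1581 \left(\left(13 \frac{1}{\frac{1}{6}} + \frac{3}{-9}\right)^{2} - 210\right) = 1581 \left(\left(13 \cdot 6 + 3 \left(- \frac{1}{9}\right)\right)^{2} + \left(-233 + 23\right)\right) = 1581 \left(\left(78 - \frac{1}{3}\right)^{2} - 210\right) = 1581 \left(\left(\frac{233}{3}\right)^{2} - 210\right) = 1581 \left(\frac{54289}{9} - 210\right) = 1581 \cdot \frac{52399}{9} = \frac{27614273}{3}$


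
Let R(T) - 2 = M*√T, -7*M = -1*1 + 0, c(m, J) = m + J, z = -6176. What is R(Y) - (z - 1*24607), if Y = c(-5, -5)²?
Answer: 215505/7 ≈ 30786.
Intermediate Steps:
c(m, J) = J + m
Y = 100 (Y = (-5 - 5)² = (-10)² = 100)
M = ⅐ (M = -(-1*1 + 0)/7 = -(-1 + 0)/7 = -⅐*(-1) = ⅐ ≈ 0.14286)
R(T) = 2 + √T/7
R(Y) - (z - 1*24607) = (2 + √100/7) - (-6176 - 1*24607) = (2 + (⅐)*10) - (-6176 - 24607) = (2 + 10/7) - 1*(-30783) = 24/7 + 30783 = 215505/7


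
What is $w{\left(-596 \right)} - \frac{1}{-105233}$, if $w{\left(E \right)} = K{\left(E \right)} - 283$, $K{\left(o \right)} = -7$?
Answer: $- \frac{30517569}{105233} \approx -290.0$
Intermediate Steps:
$w{\left(E \right)} = -290$ ($w{\left(E \right)} = -7 - 283 = -290$)
$w{\left(-596 \right)} - \frac{1}{-105233} = -290 - \frac{1}{-105233} = -290 - - \frac{1}{105233} = -290 + \frac{1}{105233} = - \frac{30517569}{105233}$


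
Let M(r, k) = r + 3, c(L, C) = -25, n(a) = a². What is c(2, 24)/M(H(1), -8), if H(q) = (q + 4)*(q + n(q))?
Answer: -25/13 ≈ -1.9231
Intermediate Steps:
H(q) = (4 + q)*(q + q²) (H(q) = (q + 4)*(q + q²) = (4 + q)*(q + q²))
M(r, k) = 3 + r
c(2, 24)/M(H(1), -8) = -25/(3 + 1*(4 + 1² + 5*1)) = -25/(3 + 1*(4 + 1 + 5)) = -25/(3 + 1*10) = -25/(3 + 10) = -25/13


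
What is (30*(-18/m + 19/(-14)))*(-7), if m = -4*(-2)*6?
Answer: 1455/4 ≈ 363.75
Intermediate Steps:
m = 48 (m = 8*6 = 48)
(30*(-18/m + 19/(-14)))*(-7) = (30*(-18/48 + 19/(-14)))*(-7) = (30*(-18*1/48 + 19*(-1/14)))*(-7) = (30*(-3/8 - 19/14))*(-7) = (30*(-97/56))*(-7) = -1455/28*(-7) = 1455/4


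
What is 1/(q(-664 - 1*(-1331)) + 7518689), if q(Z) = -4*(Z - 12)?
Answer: 1/7516069 ≈ 1.3305e-7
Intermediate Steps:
q(Z) = 48 - 4*Z (q(Z) = -4*(-12 + Z) = 48 - 4*Z)
1/(q(-664 - 1*(-1331)) + 7518689) = 1/((48 - 4*(-664 - 1*(-1331))) + 7518689) = 1/((48 - 4*(-664 + 1331)) + 7518689) = 1/((48 - 4*667) + 7518689) = 1/((48 - 2668) + 7518689) = 1/(-2620 + 7518689) = 1/7516069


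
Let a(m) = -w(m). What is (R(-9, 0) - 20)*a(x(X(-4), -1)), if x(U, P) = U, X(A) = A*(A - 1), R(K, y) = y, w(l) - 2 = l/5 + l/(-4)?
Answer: 20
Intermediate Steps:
w(l) = 2 - l/20 (w(l) = 2 + (l/5 + l/(-4)) = 2 + (l*(1/5) + l*(-1/4)) = 2 + (l/5 - l/4) = 2 - l/20)
X(A) = A*(-1 + A)
a(m) = -2 + m/20 (a(m) = -(2 - m/20) = -2 + m/20)
(R(-9, 0) - 20)*a(x(X(-4), -1)) = (0 - 20)*(-2 + (-4*(-1 - 4))/20) = -20*(-2 + (-4*(-5))/20) = -20*(-2 + (1/20)*20) = -20*(-2 + 1) = -20*(-1) = 20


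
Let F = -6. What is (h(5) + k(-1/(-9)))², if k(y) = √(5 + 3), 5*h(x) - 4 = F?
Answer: 204/25 - 8*√2/5 ≈ 5.8973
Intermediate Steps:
h(x) = -⅖ (h(x) = ⅘ + (⅕)*(-6) = ⅘ - 6/5 = -⅖)
k(y) = 2*√2 (k(y) = √8 = 2*√2)
(h(5) + k(-1/(-9)))² = (-⅖ + 2*√2)²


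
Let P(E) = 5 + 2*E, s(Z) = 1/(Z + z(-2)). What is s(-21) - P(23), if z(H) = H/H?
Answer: -1021/20 ≈ -51.050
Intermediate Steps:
z(H) = 1
s(Z) = 1/(1 + Z) (s(Z) = 1/(Z + 1) = 1/(1 + Z))
s(-21) - P(23) = 1/(1 - 21) - (5 + 2*23) = 1/(-20) - (5 + 46) = -1/20 - 1*51 = -1/20 - 51 = -1021/20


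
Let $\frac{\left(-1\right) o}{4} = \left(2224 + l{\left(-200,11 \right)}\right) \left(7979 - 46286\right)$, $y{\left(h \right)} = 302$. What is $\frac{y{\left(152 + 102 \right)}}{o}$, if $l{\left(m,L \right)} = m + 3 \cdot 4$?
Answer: $\frac{151}{155986104} \approx 9.6804 \cdot 10^{-7}$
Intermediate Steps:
$l{\left(m,L \right)} = 12 + m$ ($l{\left(m,L \right)} = m + 12 = 12 + m$)
$o = 311972208$ ($o = - 4 \left(2224 + \left(12 - 200\right)\right) \left(7979 - 46286\right) = - 4 \left(2224 - 188\right) \left(-38307\right) = - 4 \cdot 2036 \left(-38307\right) = \left(-4\right) \left(-77993052\right) = 311972208$)
$\frac{y{\left(152 + 102 \right)}}{o} = \frac{302}{311972208} = 302 \cdot \frac{1}{311972208} = \frac{151}{155986104}$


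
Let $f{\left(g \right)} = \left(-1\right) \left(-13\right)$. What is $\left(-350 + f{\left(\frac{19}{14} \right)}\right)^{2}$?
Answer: $113569$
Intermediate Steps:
$f{\left(g \right)} = 13$
$\left(-350 + f{\left(\frac{19}{14} \right)}\right)^{2} = \left(-350 + 13\right)^{2} = \left(-337\right)^{2} = 113569$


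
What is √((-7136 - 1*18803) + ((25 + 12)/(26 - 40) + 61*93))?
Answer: 3*I*√441406/14 ≈ 142.37*I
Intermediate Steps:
√((-7136 - 1*18803) + ((25 + 12)/(26 - 40) + 61*93)) = √((-7136 - 18803) + (37/(-14) + 5673)) = √(-25939 + (37*(-1/14) + 5673)) = √(-25939 + (-37/14 + 5673)) = √(-25939 + 79385/14) = √(-283761/14) = 3*I*√441406/14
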